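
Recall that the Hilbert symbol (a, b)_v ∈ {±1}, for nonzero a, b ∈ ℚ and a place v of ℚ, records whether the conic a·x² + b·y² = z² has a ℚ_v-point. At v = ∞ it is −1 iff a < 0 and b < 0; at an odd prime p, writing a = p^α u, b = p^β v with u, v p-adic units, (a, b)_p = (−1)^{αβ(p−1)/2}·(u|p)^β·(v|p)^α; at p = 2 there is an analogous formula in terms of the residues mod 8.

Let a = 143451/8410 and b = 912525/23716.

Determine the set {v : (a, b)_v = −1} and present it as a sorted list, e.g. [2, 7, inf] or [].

Mod squares: a ≡ 17710, b ≡ 69. Check v ∈ {∞, 2, 3, 5, 7, 11, 23, 29}.
v=2: v_2(a)=-1, v_2(b)=-2; units ≡ 7, 5 (mod 8); ε·ε+αω+βω = 1·0+-1·1+-2·0 ≡ 1  ⇒  (a,b)_2 = -1.
v=29: a=29^-2·(≡22), b=29^0·(≡3) mod 29; (22|29)=+1, (3|29)=-1; (−1)^{-2·0·14}·(+1)^0·(-1)^-2 = +1.
v=23: a=23^1·(≡11), b=23^3·(≡2) mod 23; (11|23)=-1, (2|23)=+1; (−1)^{1·3·11}·(-1)^3·(+1)^1 = +1.
v=5: a=5^-1·(≡3), b=5^2·(≡1) mod 5; (3|5)=-1, (1|5)=+1; (−1)^{-1·2·2}·(-1)^2·(+1)^-1 = +1.
v=11: a=11^1·(≡1), b=11^-2·(≡1) mod 11; (1|11)=+1, (1|11)=+1; (−1)^{1·-2·5}·(+1)^-2·(+1)^1 = +1.
v=3: a=3^4·(≡1), b=3^1·(≡2) mod 3; (1|3)=+1, (2|3)=-1; (−1)^{4·1·1}·(+1)^1·(-1)^4 = +1.
v=∞: 17710 > 0 and 69 > 0  ⇒  (a,b)_∞ = +1.
v=7: a=7^1·(≡6), b=7^-2·(≡5) mod 7; (6|7)=-1, (5|7)=-1; (−1)^{1·-2·3}·(-1)^-2·(-1)^1 = -1.
(17710, 69 / ℚ) ramifies at {2, 7}: a division algebra.

[2, 7]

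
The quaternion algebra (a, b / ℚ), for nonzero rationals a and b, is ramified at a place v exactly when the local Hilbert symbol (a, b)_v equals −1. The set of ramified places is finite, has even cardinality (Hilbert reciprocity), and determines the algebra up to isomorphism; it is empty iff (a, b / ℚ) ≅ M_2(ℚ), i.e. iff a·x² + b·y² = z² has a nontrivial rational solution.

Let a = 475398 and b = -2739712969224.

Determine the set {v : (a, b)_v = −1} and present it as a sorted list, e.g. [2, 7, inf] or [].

[]

Mod squares: a ≡ 22, b ≡ -66. Check v ∈ {∞, 2, 3, 7, 11}.
v=∞: 22 > 0 and -66 < 0  ⇒  (a,b)_∞ = +1.
v=3: a=3^2·(≡1), b=3^7·(≡2) mod 3; (1|3)=+1, (2|3)=-1; (−1)^{2·7·1}·(+1)^7·(-1)^2 = +1.
v=2: v_2(a)=1, v_2(b)=3; units ≡ 3, 7 (mod 8); ε·ε+αω+βω = 1·1+1·0+3·1 ≡ 0  ⇒  (a,b)_2 = +1.
v=7: a=7^4·(≡2), b=7^6·(≡4) mod 7; (2|7)=+1, (4|7)=+1; (−1)^{4·6·3}·(+1)^6·(+1)^4 = +1.
v=11: a=11^1·(≡10), b=11^3·(≡9) mod 11; (10|11)=-1, (9|11)=+1; (−1)^{1·3·5}·(-1)^3·(+1)^1 = +1.
Every local symbol is +1, so the conic 22·x² + -66·y² = z² has ℚ_v-points for all v and hence a ℚ-point; (a, b / ℚ) ≅ M_2(ℚ).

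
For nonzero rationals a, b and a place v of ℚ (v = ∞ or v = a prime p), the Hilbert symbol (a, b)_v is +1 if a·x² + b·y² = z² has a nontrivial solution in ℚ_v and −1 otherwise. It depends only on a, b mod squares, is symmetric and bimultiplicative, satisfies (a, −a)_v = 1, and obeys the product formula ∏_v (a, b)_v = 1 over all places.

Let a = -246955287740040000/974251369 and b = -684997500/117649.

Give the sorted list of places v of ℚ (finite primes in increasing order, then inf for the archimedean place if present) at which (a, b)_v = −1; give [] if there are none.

(a, b) ≡ (-14421, -759) mod (ℚ^×)²; places V = {2, 3, 5, 7, 11, 13, 19, 23, ∞}.
(a,b)_3: α=5, u≡2; β=1, v≡2 (mod 3); (2|3)=-1, (2|3)=-1; sign (−1)^1·-1^1·-1^5 = -1.
(a,b)_13: α=-2, u≡3; β=0, v≡5 (mod 13); (3|13)=+1, (5|13)=-1; sign (−1)^0·+1^0·-1^-2 = +1.
(a,b)_19: α=3, u≡16; β=2, v≡11 (mod 19); (16|19)=+1, (11|19)=+1; sign (−1)^0·+1^2·+1^3 = +1.
(a,b)_7: α=-8, u≡5; β=-6, v≡2 (mod 7); (5|7)=-1, (2|7)=+1; sign (−1)^0·-1^-6·+1^-8 = +1.
(a,b)_11: α=5, u≡3; β=1, v≡10 (mod 11); (3|11)=+1, (10|11)=-1; sign (−1)^1·+1^1·-1^5 = +1.
(a,b)_∞: sgn(-14421)=−, sgn(-759)=−, so -1.
(a,b)_2: α=6, β=2; u≡3, v≡1 (mod 8); ε(u)ε(v)=1·0, αω(v)=6·0, βω(u)=2·1; sum ≡ 0  ⇒  +1.
(a,b)_23: α=1, u≡15; β=1, v≡4 (mod 23); (15|23)=-1, (4|23)=+1; sign (−1)^1·-1^1·+1^1 = +1.
(a,b)_5: α=4, u≡4; β=4, v≡1 (mod 5); (4|5)=+1, (1|5)=+1; sign (−1)^0·+1^4·+1^4 = +1.
(-14421, -759 / ℚ) ramifies at {3, ∞}: a division algebra.

[3, inf]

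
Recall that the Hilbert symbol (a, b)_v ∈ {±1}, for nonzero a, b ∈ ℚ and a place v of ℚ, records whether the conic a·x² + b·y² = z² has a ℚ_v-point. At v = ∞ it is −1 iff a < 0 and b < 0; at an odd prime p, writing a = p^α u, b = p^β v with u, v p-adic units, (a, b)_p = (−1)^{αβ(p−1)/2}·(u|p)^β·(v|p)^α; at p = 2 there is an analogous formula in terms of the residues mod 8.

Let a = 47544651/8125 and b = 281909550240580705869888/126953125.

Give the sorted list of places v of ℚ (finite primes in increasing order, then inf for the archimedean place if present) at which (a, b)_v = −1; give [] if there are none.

(a, b) ≡ (143, 429) mod (ℚ^×)²; places V = {2, 3, 5, 7, 11, 13, ∞}.
(a,b)_7: α=2, u≡3; β=4, v≡4 (mod 7); (3|7)=-1, (4|7)=+1; sign (−1)^0·-1^4·+1^2 = +1.
(a,b)_11: α=3, u≡10; β=7, v≡7 (mod 11); (10|11)=-1, (7|11)=-1; sign (−1)^1·-1^7·-1^3 = -1.
(a,b)_13: α=-1, u≡11; β=-1, v≡6 (mod 13); (11|13)=-1, (6|13)=-1; sign (−1)^0·-1^-1·-1^-1 = +1.
(a,b)_3: α=6, u≡2; β=23, v≡2 (mod 3); (2|3)=-1, (2|3)=-1; sign (−1)^0·-1^23·-1^6 = -1.
(a,b)_∞: sgn(143)=+, sgn(429)=+, so +1.
(a,b)_5: α=-4, u≡2; β=-10, v≡1 (mod 5); (2|5)=-1, (1|5)=+1; sign (−1)^0·-1^-10·+1^-4 = +1.
(a,b)_2: α=0, β=6; u≡7, v≡5 (mod 8); ε(u)ε(v)=1·0, αω(v)=0·1, βω(u)=6·0; sum ≡ 0  ⇒  +1.
Ram(143, 429) = {3, 11}; no ℚ_3-point on the conic.

[3, 11]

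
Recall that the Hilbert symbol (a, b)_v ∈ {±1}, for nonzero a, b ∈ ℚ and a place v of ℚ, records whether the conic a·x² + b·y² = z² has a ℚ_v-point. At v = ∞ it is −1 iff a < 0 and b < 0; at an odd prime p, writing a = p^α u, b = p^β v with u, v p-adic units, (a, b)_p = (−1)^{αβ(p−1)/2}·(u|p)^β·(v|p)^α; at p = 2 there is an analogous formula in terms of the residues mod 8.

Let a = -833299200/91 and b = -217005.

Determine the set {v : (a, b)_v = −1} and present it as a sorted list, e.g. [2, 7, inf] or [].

[2, 3, 5, 17, 23, inf]

(a, b) ≡ (-1316497, -217005) mod (ℚ^×)²; places V = {2, 3, 5, 7, 13, 17, 23, 37, ∞}.
(a,b)_23: α=1, u≡18; β=1, v≡18 (mod 23); (18|23)=+1, (18|23)=+1; sign (−1)^1·+1^1·+1^1 = -1.
(a,b)_2: α=8, β=0; u≡7, v≡3 (mod 8); ε(u)ε(v)=1·1, αω(v)=8·1, βω(u)=0·0; sum ≡ 1  ⇒  -1.
(a,b)_37: α=1, u≡22; β=1, v≡18 (mod 37); (22|37)=-1, (18|37)=-1; sign (−1)^0·-1^1·-1^1 = +1.
(a,b)_13: α=-1, u≡1; β=0, v≡4 (mod 13); (1|13)=+1, (4|13)=+1; sign (−1)^0·+1^0·+1^-1 = +1.
(a,b)_5: α=2, u≡2; β=1, v≡4 (mod 5); (2|5)=-1, (4|5)=+1; sign (−1)^0·-1^1·+1^2 = -1.
(a,b)_7: α=-1, u≡6; β=0, v≡2 (mod 7); (6|7)=-1, (2|7)=+1; sign (−1)^0·-1^0·+1^-1 = +1.
(a,b)_∞: sgn(-1316497)=−, sgn(-217005)=−, so -1.
(a,b)_17: α=1, u≡5; β=1, v≡2 (mod 17); (5|17)=-1, (2|17)=+1; sign (−1)^0·-1^1·+1^1 = -1.
(a,b)_3: α=2, u≡2; β=1, v≡1 (mod 3); (2|3)=-1, (1|3)=+1; sign (−1)^0·-1^1·+1^2 = -1.
|Ram(-1316497, -217005)| = 6, even; anisotropic at {2, 3, 5, 17, 23, ∞}.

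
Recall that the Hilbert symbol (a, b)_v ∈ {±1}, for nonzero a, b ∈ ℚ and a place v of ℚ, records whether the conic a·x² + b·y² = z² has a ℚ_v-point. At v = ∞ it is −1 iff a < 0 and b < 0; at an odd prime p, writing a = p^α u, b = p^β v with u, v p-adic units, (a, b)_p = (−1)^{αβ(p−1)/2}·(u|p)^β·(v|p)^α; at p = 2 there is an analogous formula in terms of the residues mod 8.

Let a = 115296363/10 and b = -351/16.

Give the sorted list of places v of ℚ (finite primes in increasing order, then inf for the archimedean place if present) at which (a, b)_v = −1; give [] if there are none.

(a, b) ≡ (15470, -39) mod (ℚ^×)²; places V = {2, 3, 5, 7, 13, 17, ∞}.
(a,b)_17: α=1, u≡4; β=0, v≡11 (mod 17); (4|17)=+1, (11|17)=-1; sign (−1)^0·+1^0·-1^1 = -1.
(a,b)_2: α=-1, β=-4; u≡7, v≡1 (mod 8); ε(u)ε(v)=1·0, αω(v)=-1·0, βω(u)=-4·0; sum ≡ 0  ⇒  +1.
(a,b)_3: α=2, u≡2; β=3, v≡2 (mod 3); (2|3)=-1, (2|3)=-1; sign (−1)^0·-1^3·-1^2 = -1.
(a,b)_7: α=3, u≡5; β=0, v≡3 (mod 7); (5|7)=-1, (3|7)=-1; sign (−1)^0·-1^0·-1^3 = -1.
(a,b)_∞: sgn(15470)=+, sgn(-39)=−, so +1.
(a,b)_13: α=3, u≡5; β=1, v≡4 (mod 13); (5|13)=-1, (4|13)=+1; sign (−1)^0·-1^1·+1^3 = -1.
(a,b)_5: α=-1, u≡4; β=0, v≡4 (mod 5); (4|5)=+1, (4|5)=+1; sign (−1)^0·+1^0·+1^-1 = +1.
Ram(15470, -39) = {3, 7, 13, 17}; no ℚ_3-point on the conic.

[3, 7, 13, 17]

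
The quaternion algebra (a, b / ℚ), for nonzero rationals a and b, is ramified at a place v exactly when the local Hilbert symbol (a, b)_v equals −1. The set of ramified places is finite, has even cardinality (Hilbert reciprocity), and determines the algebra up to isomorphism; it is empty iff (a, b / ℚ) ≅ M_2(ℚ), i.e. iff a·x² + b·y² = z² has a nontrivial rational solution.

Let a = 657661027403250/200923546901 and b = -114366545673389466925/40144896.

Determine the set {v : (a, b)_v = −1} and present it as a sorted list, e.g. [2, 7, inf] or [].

(a, b) ≡ (10730, -13) mod (ℚ^×)²; places V = {2, 3, 5, 7, 11, 13, 23, 29, 37, 43, 47, 53, ∞}.
(a,b)_11: α=-2, u≡5; β=-2, v≡1 (mod 11); (5|11)=+1, (1|11)=+1; sign (−1)^0·+1^-2·+1^-2 = +1.
(a,b)_2: α=1, β=-12; u≡5, v≡3 (mod 8); ε(u)ε(v)=0·1, αω(v)=1·1, βω(u)=-12·1; sum ≡ 1  ⇒  -1.
(a,b)_3: α=4, u≡2; β=-4, v≡2 (mod 3); (2|3)=-1, (2|3)=-1; sign (−1)^0·-1^-4·-1^4 = +1.
(a,b)_∞: sgn(10730)=+, sgn(-13)=−, so +1.
(a,b)_37: α=1, u≡19; β=2, v≡24 (mod 37); (19|37)=-1, (24|37)=-1; sign (−1)^0·-1^2·-1^1 = -1.
(a,b)_43: α=2, u≡4; β=4, v≡39 (mod 43); (4|43)=+1, (39|43)=-1; sign (−1)^0·+1^4·-1^2 = +1.
(a,b)_5: α=3, u≡1; β=2, v≡3 (mod 5); (1|5)=+1, (3|5)=-1; sign (−1)^0·+1^2·-1^3 = -1.
(a,b)_53: α=2, u≡49; β=0, v≡4 (mod 53); (49|53)=+1, (4|53)=+1; sign (−1)^0·+1^0·+1^2 = +1.
(a,b)_23: α=-2, u≡4; β=2, v≡10 (mod 23); (4|23)=+1, (10|23)=-1; sign (−1)^0·+1^2·-1^-2 = +1.
(a,b)_29: α=-1, u≡16; β=2, v≡25 (mod 29); (16|29)=+1, (25|29)=+1; sign (−1)^0·+1^2·+1^-1 = +1.
(a,b)_7: α=-2, u≡6; β=0, v≡1 (mod 7); (6|7)=-1, (1|7)=+1; sign (−1)^0·-1^0·+1^-2 = +1.
(a,b)_13: α=2, u≡2; β=3, v≡9 (mod 13); (2|13)=-1, (9|13)=+1; sign (−1)^0·-1^3·+1^2 = -1.
(a,b)_47: α=-2, u≡21; β=0, v≡12 (mod 47); (21|47)=+1, (12|47)=+1; sign (−1)^0·+1^0·+1^-2 = +1.
Ram(10730, -13) = {2, 5, 13, 37}; no ℚ_2-point on the conic.

[2, 5, 13, 37]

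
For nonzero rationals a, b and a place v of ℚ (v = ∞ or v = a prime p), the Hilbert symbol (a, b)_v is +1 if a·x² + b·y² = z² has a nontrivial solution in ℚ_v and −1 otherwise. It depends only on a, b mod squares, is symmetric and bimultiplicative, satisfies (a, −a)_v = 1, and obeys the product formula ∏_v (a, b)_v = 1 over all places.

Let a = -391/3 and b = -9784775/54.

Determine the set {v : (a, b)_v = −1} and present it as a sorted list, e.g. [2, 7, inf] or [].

(a, b) ≡ (-1173, -2348346) mod (ℚ^×)²; places V = {2, 3, 5, 7, 11, 13, 17, 23, ∞}.
(a,b)_2: α=0, β=-1; u≡3, v≡3 (mod 8); ε(u)ε(v)=1·1, αω(v)=0·1, βω(u)=-1·1; sum ≡ 0  ⇒  +1.
(a,b)_5: α=0, u≡3; β=2, v≡1 (mod 5); (3|5)=-1, (1|5)=+1; sign (−1)^0·-1^2·+1^0 = +1.
(a,b)_23: α=1, u≡2; β=1, v≡18 (mod 23); (2|23)=+1, (18|23)=+1; sign (−1)^1·+1^1·+1^1 = -1.
(a,b)_3: α=-1, u≡2; β=-3, v≡2 (mod 3); (2|3)=-1, (2|3)=-1; sign (−1)^1·-1^-3·-1^-1 = -1.
(a,b)_∞: sgn(-1173)=−, sgn(-2348346)=−, so -1.
(a,b)_17: α=1, u≡15; β=1, v≡15 (mod 17); (15|17)=+1, (15|17)=+1; sign (−1)^0·+1^1·+1^1 = +1.
(a,b)_11: α=0, u≡9; β=1, v≡10 (mod 11); (9|11)=+1, (10|11)=-1; sign (−1)^0·+1^1·-1^0 = +1.
(a,b)_13: α=0, u≡4; β=1, v≡6 (mod 13); (4|13)=+1, (6|13)=-1; sign (−1)^0·+1^1·-1^0 = +1.
(a,b)_7: α=0, u≡5; β=1, v≡1 (mod 7); (5|7)=-1, (1|7)=+1; sign (−1)^0·-1^1·+1^0 = -1.
Ram(-1173, -2348346) = {3, 7, 23, ∞}; no ℚ_3-point on the conic.

[3, 7, 23, inf]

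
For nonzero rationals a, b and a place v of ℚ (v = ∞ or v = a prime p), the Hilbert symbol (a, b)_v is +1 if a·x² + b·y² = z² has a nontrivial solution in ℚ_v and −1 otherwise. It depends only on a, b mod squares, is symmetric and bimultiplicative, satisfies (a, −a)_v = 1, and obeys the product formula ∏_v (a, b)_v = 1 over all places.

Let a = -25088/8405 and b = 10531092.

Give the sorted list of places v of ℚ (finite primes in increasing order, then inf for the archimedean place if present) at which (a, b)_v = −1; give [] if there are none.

[2, 3, 5, 17]

Mod squares: a ≡ -10, b ≡ 7293. Check v ∈ {∞, 2, 3, 5, 7, 11, 13, 17, 19, 41}.
v=13: a=13^0·(≡4), b=13^1·(≡2) mod 13; (4|13)=+1, (2|13)=-1; (−1)^{0·1·6}·(+1)^1·(-1)^0 = +1.
v=5: a=5^-1·(≡2), b=5^0·(≡2) mod 5; (2|5)=-1, (2|5)=-1; (−1)^{-1·0·2}·(-1)^0·(-1)^-1 = -1.
v=3: a=3^0·(≡2), b=3^1·(≡1) mod 3; (2|3)=-1, (1|3)=+1; (−1)^{0·1·1}·(-1)^1·(+1)^0 = -1.
v=19: a=19^0·(≡7), b=19^2·(≡7) mod 19; (7|19)=+1, (7|19)=+1; (−1)^{0·2·9}·(+1)^2·(+1)^0 = +1.
v=17: a=17^0·(≡3), b=17^1·(≡13) mod 17; (3|17)=-1, (13|17)=+1; (−1)^{0·1·8}·(-1)^1·(+1)^0 = -1.
v=2: v_2(a)=9, v_2(b)=2; units ≡ 3, 5 (mod 8); ε·ε+αω+βω = 1·0+9·1+2·1 ≡ 1  ⇒  (a,b)_2 = -1.
v=11: a=11^0·(≡3), b=11^1·(≡9) mod 11; (3|11)=+1, (9|11)=+1; (−1)^{0·1·5}·(+1)^1·(+1)^0 = +1.
v=41: a=41^-2·(≡9), b=41^0·(≡37) mod 41; (9|41)=+1, (37|41)=+1; (−1)^{-2·0·20}·(+1)^0·(+1)^-2 = +1.
v=∞: -10 < 0 and 7293 > 0  ⇒  (a,b)_∞ = +1.
v=7: a=7^2·(≡4), b=7^0·(≡5) mod 7; (4|7)=+1, (5|7)=-1; (−1)^{2·0·3}·(+1)^0·(-1)^2 = +1.
Ram(-10, 7293) = {2, 3, 5, 17}; no ℚ_2-point on the conic.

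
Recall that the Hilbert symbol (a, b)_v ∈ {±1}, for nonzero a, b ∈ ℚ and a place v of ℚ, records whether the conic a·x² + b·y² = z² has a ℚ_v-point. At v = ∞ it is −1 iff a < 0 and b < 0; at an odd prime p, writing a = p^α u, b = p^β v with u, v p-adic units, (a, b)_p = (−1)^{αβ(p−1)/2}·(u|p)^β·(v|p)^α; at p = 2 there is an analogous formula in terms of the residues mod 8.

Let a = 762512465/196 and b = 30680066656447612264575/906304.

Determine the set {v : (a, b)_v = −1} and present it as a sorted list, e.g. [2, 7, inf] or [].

[5, 41]

Mod squares: a ≡ 556985, b ≡ 5863. Check v ∈ {∞, 2, 3, 5, 7, 11, 13, 17, 19, 37, 41}.
v=3: a=3^0·(≡2), b=3^2·(≡1) mod 3; (2|3)=-1, (1|3)=+1; (−1)^{0·2·1}·(-1)^2·(+1)^0 = +1.
v=37: a=37^2·(≡19), b=37^4·(≡14) mod 37; (19|37)=-1, (14|37)=-1; (−1)^{2·4·18}·(-1)^4·(-1)^2 = +1.
v=19: a=19^1·(≡6), b=19^2·(≡4) mod 19; (6|19)=+1, (4|19)=+1; (−1)^{1·2·9}·(+1)^2·(+1)^1 = +1.
v=2: v_2(a)=-2, v_2(b)=-6; units ≡ 1, 7 (mod 8); ε·ε+αω+βω = 0·1+-2·0+-6·0 ≡ 0  ⇒  (a,b)_2 = +1.
v=17: a=17^0·(≡14), b=17^-2·(≡13) mod 17; (14|17)=-1, (13|17)=+1; (−1)^{0·-2·8}·(-1)^-2·(+1)^0 = +1.
v=41: a=41^1·(≡7), b=41^3·(≡5) mod 41; (7|41)=-1, (5|41)=+1; (−1)^{1·3·20}·(-1)^3·(+1)^1 = -1.
v=13: a=13^1·(≡1), b=13^3·(≡9) mod 13; (1|13)=+1, (9|13)=+1; (−1)^{1·3·6}·(+1)^3·(+1)^1 = +1.
v=11: a=11^1·(≡6), b=11^3·(≡4) mod 11; (6|11)=-1, (4|11)=+1; (−1)^{1·3·5}·(-1)^3·(+1)^1 = +1.
v=∞: 556985 > 0 and 5863 > 0  ⇒  (a,b)_∞ = +1.
v=5: a=5^1·(≡3), b=5^2·(≡2) mod 5; (3|5)=-1, (2|5)=-1; (−1)^{1·2·2}·(-1)^2·(-1)^1 = -1.
v=7: a=7^-2·(≡2), b=7^-2·(≡4) mod 7; (2|7)=+1, (4|7)=+1; (−1)^{-2·-2·3}·(+1)^-2·(+1)^-2 = +1.
|Ram(556985, 5863)| = 2, even; anisotropic at {5, 41}.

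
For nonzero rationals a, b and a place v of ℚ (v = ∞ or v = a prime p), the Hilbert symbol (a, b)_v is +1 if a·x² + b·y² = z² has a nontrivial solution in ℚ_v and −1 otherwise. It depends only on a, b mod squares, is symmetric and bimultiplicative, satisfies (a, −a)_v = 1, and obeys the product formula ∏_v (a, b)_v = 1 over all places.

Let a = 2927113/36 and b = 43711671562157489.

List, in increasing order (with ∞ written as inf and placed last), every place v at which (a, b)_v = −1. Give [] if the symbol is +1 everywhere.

(a, b) ≡ (59737, 12249281) mod (ℚ^×)²; places V = {2, 3, 7, 11, 19, 29, 31, 41, 43, 47, ∞}.
(a,b)_41: α=1, u≡14; β=2, v≡16 (mod 41); (14|41)=-1, (16|41)=+1; sign (−1)^0·-1^2·+1^1 = +1.
(a,b)_3: α=-2, u≡1; β=0, v≡2 (mod 3); (1|3)=+1, (2|3)=-1; sign (−1)^0·+1^0·-1^-2 = +1.
(a,b)_31: α=1, u≡18; β=2, v≡13 (mod 31); (18|31)=+1, (13|31)=-1; sign (−1)^0·+1^2·-1^1 = -1.
(a,b)_∞: sgn(59737)=+, sgn(12249281)=+, so +1.
(a,b)_11: α=0, u≡8; β=1, v≡7 (mod 11); (8|11)=-1, (7|11)=-1; sign (−1)^0·-1^1·-1^0 = -1.
(a,b)_19: α=0, u≡4; β=1, v≡10 (mod 19); (4|19)=+1, (10|19)=-1; sign (−1)^0·+1^1·-1^0 = +1.
(a,b)_2: α=-2, β=0; u≡1, v≡1 (mod 8); ε(u)ε(v)=0·0, αω(v)=-2·0, βω(u)=0·0; sum ≡ 0  ⇒  +1.
(a,b)_29: α=0, u≡8; β=1, v≡7 (mod 29); (8|29)=-1, (7|29)=+1; sign (−1)^0·-1^1·+1^0 = -1.
(a,b)_43: α=0, u≡16; β=1, v≡17 (mod 43); (16|43)=+1, (17|43)=+1; sign (−1)^0·+1^1·+1^0 = +1.
(a,b)_7: α=2, u≡6; β=0, v≡2 (mod 7); (6|7)=-1, (2|7)=+1; sign (−1)^0·-1^0·+1^2 = +1.
(a,b)_47: α=1, u≡21; β=3, v≡32 (mod 47); (21|47)=+1, (32|47)=+1; sign (−1)^1·+1^3·+1^1 = -1.
Ram(59737, 12249281) = {11, 29, 31, 47}; no ℚ_11-point on the conic.

[11, 29, 31, 47]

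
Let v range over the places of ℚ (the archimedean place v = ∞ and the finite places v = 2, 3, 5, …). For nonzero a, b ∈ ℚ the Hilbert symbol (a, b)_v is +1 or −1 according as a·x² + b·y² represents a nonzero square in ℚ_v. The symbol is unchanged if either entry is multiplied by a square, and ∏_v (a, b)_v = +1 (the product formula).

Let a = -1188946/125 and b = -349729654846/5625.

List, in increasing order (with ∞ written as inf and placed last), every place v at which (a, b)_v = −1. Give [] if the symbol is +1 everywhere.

Mod squares: a ≡ -170, b ≡ -286. Check v ∈ {∞, 2, 3, 5, 11, 13, 17}.
v=2: v_2(a)=1, v_2(b)=1; units ≡ 3, 1 (mod 8); ε·ε+αω+βω = 1·0+1·0+1·1 ≡ 1  ⇒  (a,b)_2 = -1.
v=13: a=13^0·(≡1), b=13^1·(≡12) mod 13; (1|13)=+1, (12|13)=+1; (−1)^{0·1·6}·(+1)^1·(+1)^0 = +1.
v=17: a=17^3·(≡5), b=17^4·(≡11) mod 17; (5|17)=-1, (11|17)=-1; (−1)^{3·4·8}·(-1)^4·(-1)^3 = -1.
v=3: a=3^0·(≡1), b=3^-2·(≡2) mod 3; (1|3)=+1, (2|3)=-1; (−1)^{0·-2·1}·(+1)^-2·(-1)^0 = +1.
v=11: a=11^2·(≡2), b=11^5·(≡2) mod 11; (2|11)=-1, (2|11)=-1; (−1)^{2·5·5}·(-1)^5·(-1)^2 = -1.
v=∞: -170 < 0 and -286 < 0  ⇒  (a,b)_∞ = -1.
v=5: a=5^-3·(≡4), b=5^-4·(≡1) mod 5; (4|5)=+1, (1|5)=+1; (−1)^{-3·-4·2}·(+1)^-4·(+1)^-3 = +1.
(-170, -286 / ℚ) ramifies at {2, 11, 17, ∞}: a division algebra.

[2, 11, 17, inf]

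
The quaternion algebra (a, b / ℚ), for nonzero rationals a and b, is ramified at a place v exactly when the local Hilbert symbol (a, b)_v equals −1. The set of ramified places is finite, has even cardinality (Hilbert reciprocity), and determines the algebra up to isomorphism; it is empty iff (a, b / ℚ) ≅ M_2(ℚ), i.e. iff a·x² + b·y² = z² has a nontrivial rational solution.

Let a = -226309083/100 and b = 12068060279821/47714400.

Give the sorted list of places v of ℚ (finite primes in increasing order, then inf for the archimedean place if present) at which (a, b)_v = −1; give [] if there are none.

[2, 17, 29, 31]

(a, b) ≡ (-11067, 641886) mod (ℚ^×)²; places V = {2, 3, 5, 7, 11, 13, 17, 19, 29, 31, 43, 47, ∞}.
(a,b)_13: α=2, u≡4; β=2, v≡7 (mod 13); (4|13)=+1, (7|13)=-1; sign (−1)^0·+1^2·-1^2 = +1.
(a,b)_∞: sgn(-11067)=−, sgn(641886)=+, so +1.
(a,b)_5: α=-2, u≡3; β=-2, v≡1 (mod 5); (3|5)=-1, (1|5)=+1; sign (−1)^0·-1^-2·+1^-2 = +1.
(a,b)_7: α=1, u≡1; β=1, v≡6 (mod 7); (1|7)=+1, (6|7)=-1; sign (−1)^1·+1^1·-1^1 = +1.
(a,b)_19: α=0, u≡10; β=2, v≡5 (mod 19); (10|19)=-1, (5|19)=+1; sign (−1)^0·-1^2·+1^0 = +1.
(a,b)_3: α=1, u≡1; β=-3, v≡2 (mod 3); (1|3)=+1, (2|3)=-1; sign (−1)^1·+1^-3·-1^1 = +1.
(a,b)_11: α=2, u≡7; β=0, v≡5 (mod 11); (7|11)=-1, (5|11)=+1; sign (−1)^0·-1^0·+1^2 = +1.
(a,b)_43: α=0, u≡34; β=2, v≡17 (mod 43); (34|43)=-1, (17|43)=+1; sign (−1)^0·-1^2·+1^0 = +1.
(a,b)_17: α=1, u≡12; β=1, v≡2 (mod 17); (12|17)=-1, (2|17)=+1; sign (−1)^0·-1^1·+1^1 = -1.
(a,b)_47: α=0, u≡1; β=-2, v≡16 (mod 47); (1|47)=+1, (16|47)=+1; sign (−1)^0·+1^-2·+1^0 = +1.
(a,b)_29: α=0, u≡19; β=1, v≡1 (mod 29); (19|29)=-1, (1|29)=+1; sign (−1)^0·-1^1·+1^0 = -1.
(a,b)_31: α=1, u≡3; β=1, v≡23 (mod 31); (3|31)=-1, (23|31)=-1; sign (−1)^1·-1^1·-1^1 = -1.
(a,b)_2: α=-2, β=-5; u≡5, v≡7 (mod 8); ε(u)ε(v)=0·1, αω(v)=-2·0, βω(u)=-5·1; sum ≡ 1  ⇒  -1.
|Ram(-11067, 641886)| = 4, even; anisotropic at {2, 17, 29, 31}.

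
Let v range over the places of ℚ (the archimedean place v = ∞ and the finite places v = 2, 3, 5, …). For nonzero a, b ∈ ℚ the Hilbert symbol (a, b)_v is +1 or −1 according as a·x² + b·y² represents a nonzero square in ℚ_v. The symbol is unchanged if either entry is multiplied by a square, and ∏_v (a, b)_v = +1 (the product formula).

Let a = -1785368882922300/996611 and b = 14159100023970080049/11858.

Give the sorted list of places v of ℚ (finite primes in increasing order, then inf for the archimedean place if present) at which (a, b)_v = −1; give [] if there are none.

(a, b) ≡ (-253, 82) mod (ℚ^×)²; places V = {2, 3, 5, 7, 11, 13, 19, 23, 29, 41, 43, ∞}.
(a,b)_∞: sgn(-253)=−, sgn(82)=+, so +1.
(a,b)_3: α=2, u≡2; β=2, v≡1 (mod 3); (2|3)=-1, (1|3)=+1; sign (−1)^0·-1^2·+1^2 = +1.
(a,b)_2: α=2, β=-1; u≡3, v≡1 (mod 8); ε(u)ε(v)=1·0, αω(v)=2·0, βω(u)=-1·1; sum ≡ 1  ⇒  -1.
(a,b)_11: α=-1, u≡10; β=-2, v≡9 (mod 11); (10|11)=-1, (9|11)=+1; sign (−1)^0·-1^-2·+1^-1 = +1.
(a,b)_23: α=1, u≡1; β=2, v≡16 (mod 23); (1|23)=+1, (16|23)=+1; sign (−1)^0·+1^2·+1^1 = +1.
(a,b)_43: α=-2, u≡18; β=0, v≡7 (mod 43); (18|43)=-1, (7|43)=-1; sign (−1)^0·-1^0·-1^-2 = +1.
(a,b)_41: α=2, u≡30; β=3, v≡40 (mod 41); (30|41)=-1, (40|41)=+1; sign (−1)^0·-1^3·+1^2 = -1.
(a,b)_5: α=2, u≡3; β=0, v≡3 (mod 5); (3|5)=-1, (3|5)=-1; sign (−1)^0·-1^0·-1^2 = +1.
(a,b)_13: α=2, u≡11; β=2, v≡9 (mod 13); (11|13)=-1, (9|13)=+1; sign (−1)^0·-1^2·+1^2 = +1.
(a,b)_7: α=-2, u≡6; β=-2, v≡6 (mod 7); (6|7)=-1, (6|7)=-1; sign (−1)^0·-1^-2·-1^-2 = +1.
(a,b)_19: α=2, u≡3; β=2, v≡4 (mod 19); (3|19)=-1, (4|19)=+1; sign (−1)^0·-1^2·+1^2 = +1.
(a,b)_29: α=2, u≡15; β=4, v≡5 (mod 29); (15|29)=-1, (5|29)=+1; sign (−1)^0·-1^4·+1^2 = +1.
|Ram(-253, 82)| = 2, even; anisotropic at {2, 41}.

[2, 41]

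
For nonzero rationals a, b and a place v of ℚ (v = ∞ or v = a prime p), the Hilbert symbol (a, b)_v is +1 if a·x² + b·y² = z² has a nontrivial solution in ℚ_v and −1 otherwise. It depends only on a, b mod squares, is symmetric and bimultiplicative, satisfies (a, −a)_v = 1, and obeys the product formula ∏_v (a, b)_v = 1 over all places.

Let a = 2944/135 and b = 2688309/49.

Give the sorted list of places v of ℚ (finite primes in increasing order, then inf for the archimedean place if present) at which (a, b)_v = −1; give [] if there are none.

Mod squares: a ≡ 690, b ≡ 33189. Check v ∈ {∞, 2, 3, 5, 7, 13, 23, 37}.
v=∞: 690 > 0 and 33189 > 0  ⇒  (a,b)_∞ = +1.
v=13: a=13^0·(≡9), b=13^1·(≡8) mod 13; (9|13)=+1, (8|13)=-1; (−1)^{0·1·6}·(+1)^1·(-1)^0 = +1.
v=23: a=23^1·(≡11), b=23^1·(≡22) mod 23; (11|23)=-1, (22|23)=-1; (−1)^{1·1·11}·(-1)^1·(-1)^1 = -1.
v=7: a=7^0·(≡2), b=7^-2·(≡1) mod 7; (2|7)=+1, (1|7)=+1; (−1)^{0·-2·3}·(+1)^-2·(+1)^0 = +1.
v=5: a=5^-1·(≡2), b=5^0·(≡1) mod 5; (2|5)=-1, (1|5)=+1; (−1)^{-1·0·2}·(-1)^0·(+1)^-1 = +1.
v=2: v_2(a)=7, v_2(b)=0; units ≡ 1, 5 (mod 8); ε·ε+αω+βω = 0·0+7·1+0·0 ≡ 1  ⇒  (a,b)_2 = -1.
v=37: a=37^0·(≡24), b=37^1·(≡33) mod 37; (24|37)=-1, (33|37)=+1; (−1)^{0·1·18}·(-1)^1·(+1)^0 = -1.
v=3: a=3^-3·(≡2), b=3^5·(≡2) mod 3; (2|3)=-1, (2|3)=-1; (−1)^{-3·5·1}·(-1)^5·(-1)^-3 = -1.
(690, 33189 / ℚ) ramifies at {2, 3, 23, 37}: a division algebra.

[2, 3, 23, 37]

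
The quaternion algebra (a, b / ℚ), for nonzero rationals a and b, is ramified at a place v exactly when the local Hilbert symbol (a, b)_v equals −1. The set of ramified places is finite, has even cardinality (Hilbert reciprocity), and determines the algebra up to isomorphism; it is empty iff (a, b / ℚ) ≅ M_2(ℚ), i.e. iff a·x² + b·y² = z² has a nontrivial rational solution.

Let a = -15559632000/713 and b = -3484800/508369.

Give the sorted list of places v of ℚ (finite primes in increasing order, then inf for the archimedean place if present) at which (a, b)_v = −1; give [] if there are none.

Mod squares: a ≡ -6367090, b ≡ -2. Check v ∈ {∞, 2, 3, 5, 11, 19, 23, 31, 47}.
v=11: a=11^2·(≡10), b=11^2·(≡5) mod 11; (10|11)=-1, (5|11)=+1; (−1)^{2·2·5}·(-1)^2·(+1)^2 = +1.
v=3: a=3^2·(≡2), b=3^2·(≡1) mod 3; (2|3)=-1, (1|3)=+1; (−1)^{2·2·1}·(-1)^2·(+1)^2 = +1.
v=31: a=31^-1·(≡19), b=31^-2·(≡17) mod 31; (19|31)=+1, (17|31)=-1; (−1)^{-1·-2·15}·(+1)^-2·(-1)^-1 = -1.
v=47: a=47^1·(≡43), b=47^0·(≡23) mod 47; (43|47)=-1, (23|47)=-1; (−1)^{1·0·23}·(-1)^0·(-1)^1 = -1.
v=19: a=19^1·(≡12), b=19^0·(≡17) mod 19; (12|19)=-1, (17|19)=+1; (−1)^{1·0·9}·(-1)^0·(+1)^1 = +1.
v=23: a=23^-1·(≡14), b=23^-2·(≡14) mod 23; (14|23)=-1, (14|23)=-1; (−1)^{-1·-2·11}·(-1)^-2·(-1)^-1 = -1.
v=2: v_2(a)=7, v_2(b)=7; units ≡ 7, 7 (mod 8); ε·ε+αω+βω = 1·1+7·0+7·0 ≡ 1  ⇒  (a,b)_2 = -1.
v=∞: -6367090 < 0 and -2 < 0  ⇒  (a,b)_∞ = -1.
v=5: a=5^3·(≡3), b=5^2·(≡2) mod 5; (3|5)=-1, (2|5)=-1; (−1)^{3·2·2}·(-1)^2·(-1)^3 = -1.
Ram(-6367090, -2) = {2, 5, 23, 31, 47, ∞}; no ℚ_2-point on the conic.

[2, 5, 23, 31, 47, inf]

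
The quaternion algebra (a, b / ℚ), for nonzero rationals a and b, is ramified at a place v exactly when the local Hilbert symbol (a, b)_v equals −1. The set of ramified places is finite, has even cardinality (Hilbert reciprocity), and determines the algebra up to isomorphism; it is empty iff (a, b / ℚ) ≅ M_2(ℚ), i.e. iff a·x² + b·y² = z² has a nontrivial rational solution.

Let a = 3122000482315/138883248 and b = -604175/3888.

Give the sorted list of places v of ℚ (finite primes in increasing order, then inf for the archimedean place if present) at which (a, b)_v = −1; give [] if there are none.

(a, b) ≡ (2145, -429) mod (ℚ^×)²; places V = {2, 3, 5, 7, 11, 13, 17, 23, ∞}.
(a,b)_11: α=1, u≡2; β=1, v≡4 (mod 11); (2|11)=-1, (4|11)=+1; sign (−1)^1·-1^1·+1^1 = +1.
(a,b)_7: α=-2, u≡5; β=0, v≡3 (mod 7); (5|7)=-1, (3|7)=-1; sign (−1)^0·-1^0·-1^-2 = +1.
(a,b)_17: α=2, u≡5; β=0, v≡16 (mod 17); (5|17)=-1, (16|17)=+1; sign (−1)^0·-1^0·+1^2 = +1.
(a,b)_∞: sgn(2145)=+, sgn(-429)=−, so +1.
(a,b)_23: α=2, u≡4; β=0, v≡12 (mod 23); (4|23)=+1, (12|23)=+1; sign (−1)^0·+1^0·+1^2 = +1.
(a,b)_13: α=5, u≡12; β=3, v≡11 (mod 13); (12|13)=+1, (11|13)=-1; sign (−1)^0·+1^3·-1^5 = -1.
(a,b)_5: α=1, u≡1; β=2, v≡1 (mod 5); (1|5)=+1, (1|5)=+1; sign (−1)^0·+1^2·+1^1 = +1.
(a,b)_3: α=-11, u≡1; β=-5, v≡1 (mod 3); (1|3)=+1, (1|3)=+1; sign (−1)^1·+1^-5·+1^-11 = -1.
(a,b)_2: α=-4, β=-4; u≡1, v≡3 (mod 8); ε(u)ε(v)=0·1, αω(v)=-4·1, βω(u)=-4·0; sum ≡ 0  ⇒  +1.
|Ram(2145, -429)| = 2, even; anisotropic at {3, 13}.

[3, 13]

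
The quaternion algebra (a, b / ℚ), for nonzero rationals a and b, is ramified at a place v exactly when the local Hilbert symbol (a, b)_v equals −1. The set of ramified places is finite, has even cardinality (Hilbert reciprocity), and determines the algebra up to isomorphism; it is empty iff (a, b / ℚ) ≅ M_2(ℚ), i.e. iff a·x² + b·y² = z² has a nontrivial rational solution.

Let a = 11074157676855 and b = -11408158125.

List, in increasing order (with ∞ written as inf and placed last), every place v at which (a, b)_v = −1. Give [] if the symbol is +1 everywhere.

[2, 3, 5, 19]

Mod squares: a ≡ 455, b ≡ -2028117. Check v ∈ {∞, 2, 3, 5, 7, 13, 17, 19, 23}.
v=3: a=3^2·(≡2), b=3^3·(≡2) mod 3; (2|3)=-1, (2|3)=-1; (−1)^{2·3·1}·(-1)^3·(-1)^2 = -1.
v=5: a=5^1·(≡1), b=5^4·(≡2) mod 5; (1|5)=+1, (2|5)=-1; (−1)^{1·4·2}·(+1)^4·(-1)^1 = -1.
v=19: a=19^2·(≡10), b=19^1·(≡18) mod 19; (10|19)=-1, (18|19)=-1; (−1)^{2·1·9}·(-1)^1·(-1)^2 = -1.
v=13: a=13^1·(≡1), b=13^1·(≡10) mod 13; (1|13)=+1, (10|13)=+1; (−1)^{1·1·6}·(+1)^1·(+1)^1 = +1.
v=∞: 455 > 0 and -2028117 < 0  ⇒  (a,b)_∞ = +1.
v=7: a=7^3·(≡2), b=7^1·(≡3) mod 7; (2|7)=+1, (3|7)=-1; (−1)^{3·1·3}·(+1)^1·(-1)^3 = +1.
v=17: a=17^2·(≡15), b=17^1·(≡7) mod 17; (15|17)=+1, (7|17)=-1; (−1)^{2·1·8}·(+1)^1·(-1)^2 = +1.
v=23: a=23^2·(≡3), b=23^1·(≡16) mod 23; (3|23)=+1, (16|23)=+1; (−1)^{2·1·11}·(+1)^1·(+1)^2 = +1.
v=2: v_2(a)=0, v_2(b)=0; units ≡ 7, 3 (mod 8); ε·ε+αω+βω = 1·1+0·1+0·0 ≡ 1  ⇒  (a,b)_2 = -1.
(455, -2028117 / ℚ) ramifies at {2, 3, 5, 19}: a division algebra.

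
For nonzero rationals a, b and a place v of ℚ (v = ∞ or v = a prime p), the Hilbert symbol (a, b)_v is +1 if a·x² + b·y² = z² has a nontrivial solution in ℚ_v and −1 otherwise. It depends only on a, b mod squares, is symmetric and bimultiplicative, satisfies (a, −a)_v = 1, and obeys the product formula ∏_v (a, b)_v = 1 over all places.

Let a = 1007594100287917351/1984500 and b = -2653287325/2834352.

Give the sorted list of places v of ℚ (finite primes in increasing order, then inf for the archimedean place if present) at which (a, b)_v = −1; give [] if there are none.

[3, 53]

(a, b) ≡ (252155, -6519) mod (ℚ^×)²; places V = {2, 3, 5, 7, 11, 13, 17, 29, 37, 41, 47, 53, ∞}.
(a,b)_53: α=2, u≡14; β=1, v≡25 (mod 53); (14|53)=-1, (25|53)=+1; sign (−1)^0·-1^1·+1^2 = -1.
(a,b)_3: α=-4, u≡2; β=-11, v≡2 (mod 3); (2|3)=-1, (2|3)=-1; sign (−1)^0·-1^-11·-1^-4 = -1.
(a,b)_13: α=0, u≡6; β=2, v≡6 (mod 13); (6|13)=-1, (6|13)=-1; sign (−1)^0·-1^2·-1^0 = +1.
(a,b)_47: α=1, u≡27; β=0, v≡42 (mod 47); (27|47)=+1, (42|47)=+1; sign (−1)^0·+1^0·+1^1 = +1.
(a,b)_∞: sgn(252155)=+, sgn(-6519)=−, so +1.
(a,b)_2: α=-2, β=-4; u≡3, v≡1 (mod 8); ε(u)ε(v)=1·0, αω(v)=-2·0, βω(u)=-4·1; sum ≡ 0  ⇒  +1.
(a,b)_37: α=1, u≡10; β=0, v≡7 (mod 37); (10|37)=+1, (7|37)=+1; sign (−1)^0·+1^0·+1^1 = +1.
(a,b)_11: α=4, u≡8; β=0, v≡1 (mod 11); (8|11)=-1, (1|11)=+1; sign (−1)^0·-1^0·+1^4 = +1.
(a,b)_29: α=1, u≡13; β=0, v≡24 (mod 29); (13|29)=+1, (24|29)=+1; sign (−1)^0·+1^0·+1^1 = +1.
(a,b)_17: α=2, u≡7; β=2, v≡1 (mod 17); (7|17)=-1, (1|17)=+1; sign (−1)^0·-1^2·+1^2 = +1.
(a,b)_41: α=2, u≡23; β=1, v≡9 (mod 41); (23|41)=+1, (9|41)=+1; sign (−1)^0·+1^1·+1^2 = +1.
(a,b)_7: α=-2, u≡4; β=0, v≡6 (mod 7); (4|7)=+1, (6|7)=-1; sign (−1)^0·+1^0·-1^-2 = +1.
(a,b)_5: α=-3, u≡1; β=2, v≡1 (mod 5); (1|5)=+1, (1|5)=+1; sign (−1)^0·+1^2·+1^-3 = +1.
|Ram(252155, -6519)| = 2, even; anisotropic at {3, 53}.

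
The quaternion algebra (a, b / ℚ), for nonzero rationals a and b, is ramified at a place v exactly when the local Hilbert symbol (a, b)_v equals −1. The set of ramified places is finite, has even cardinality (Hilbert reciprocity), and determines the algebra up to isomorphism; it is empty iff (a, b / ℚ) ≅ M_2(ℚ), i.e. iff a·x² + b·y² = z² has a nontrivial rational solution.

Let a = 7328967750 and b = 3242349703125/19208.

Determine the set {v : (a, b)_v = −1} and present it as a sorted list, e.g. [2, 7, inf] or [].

[5, 13]

(a, b) ≡ (390, 442) mod (ℚ^×)²; places V = {2, 3, 5, 7, 13, 17, 19, ∞}.
(a,b)_3: α=3, u≡1; β=2, v≡1 (mod 3); (1|3)=+1, (1|3)=+1; sign (−1)^0·+1^2·+1^3 = +1.
(a,b)_2: α=1, β=-3; u≡3, v≡5 (mod 8); ε(u)ε(v)=1·0, αω(v)=1·1, βω(u)=-3·1; sum ≡ 0  ⇒  +1.
(a,b)_∞: sgn(390)=+, sgn(442)=+, so +1.
(a,b)_19: α=0, u≡14; β=2, v≡16 (mod 19); (14|19)=-1, (16|19)=+1; sign (−1)^0·-1^2·+1^0 = +1.
(a,b)_17: α=4, u≡13; β=3, v≡8 (mod 17); (13|17)=+1, (8|17)=+1; sign (−1)^0·+1^3·+1^4 = +1.
(a,b)_5: α=3, u≡2; β=6, v≡2 (mod 5); (2|5)=-1, (2|5)=-1; sign (−1)^0·-1^6·-1^3 = -1.
(a,b)_7: α=0, u≡6; β=-4, v≡1 (mod 7); (6|7)=-1, (1|7)=+1; sign (−1)^0·-1^-4·+1^0 = +1.
(a,b)_13: α=1, u≡1; β=1, v≡11 (mod 13); (1|13)=+1, (11|13)=-1; sign (−1)^0·+1^1·-1^1 = -1.
|Ram(390, 442)| = 2, even; anisotropic at {5, 13}.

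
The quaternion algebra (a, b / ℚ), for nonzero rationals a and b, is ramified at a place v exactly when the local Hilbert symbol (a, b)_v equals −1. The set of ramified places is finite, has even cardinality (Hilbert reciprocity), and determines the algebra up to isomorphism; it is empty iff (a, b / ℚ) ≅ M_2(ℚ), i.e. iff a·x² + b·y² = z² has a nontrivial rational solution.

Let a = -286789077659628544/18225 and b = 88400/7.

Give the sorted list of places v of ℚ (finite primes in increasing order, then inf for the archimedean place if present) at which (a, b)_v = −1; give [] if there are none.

Mod squares: a ≡ -1309, b ≡ 1547. Check v ∈ {∞, 2, 3, 5, 7, 11, 13, 17, 23}.
v=3: a=3^-6·(≡2), b=3^0·(≡2) mod 3; (2|3)=-1, (2|3)=-1; (−1)^{-6·0·1}·(-1)^0·(-1)^-6 = +1.
v=13: a=13^4·(≡3), b=13^1·(≡2) mod 13; (3|13)=+1, (2|13)=-1; (−1)^{4·1·6}·(+1)^1·(-1)^4 = +1.
v=17: a=17^3·(≡8), b=17^1·(≡7) mod 17; (8|17)=+1, (7|17)=-1; (−1)^{3·1·8}·(+1)^1·(-1)^3 = -1.
v=7: a=7^3·(≡1), b=7^-1·(≡4) mod 7; (1|7)=+1, (4|7)=+1; (−1)^{3·-1·3}·(+1)^-1·(+1)^3 = -1.
v=11: a=11^1·(≡2), b=11^0·(≡10) mod 11; (2|11)=-1, (10|11)=-1; (−1)^{1·0·5}·(-1)^0·(-1)^1 = -1.
v=∞: -1309 < 0 and 1547 > 0  ⇒  (a,b)_∞ = +1.
v=23: a=23^2·(≡9), b=23^0·(≡18) mod 23; (9|23)=+1, (18|23)=+1; (−1)^{2·0·11}·(+1)^0·(+1)^2 = +1.
v=2: v_2(a)=10, v_2(b)=4; units ≡ 3, 3 (mod 8); ε·ε+αω+βω = 1·1+10·1+4·1 ≡ 1  ⇒  (a,b)_2 = -1.
v=5: a=5^-2·(≡4), b=5^2·(≡3) mod 5; (4|5)=+1, (3|5)=-1; (−1)^{-2·2·2}·(+1)^2·(-1)^-2 = +1.
Ram(-1309, 1547) = {2, 7, 11, 17}; no ℚ_2-point on the conic.

[2, 7, 11, 17]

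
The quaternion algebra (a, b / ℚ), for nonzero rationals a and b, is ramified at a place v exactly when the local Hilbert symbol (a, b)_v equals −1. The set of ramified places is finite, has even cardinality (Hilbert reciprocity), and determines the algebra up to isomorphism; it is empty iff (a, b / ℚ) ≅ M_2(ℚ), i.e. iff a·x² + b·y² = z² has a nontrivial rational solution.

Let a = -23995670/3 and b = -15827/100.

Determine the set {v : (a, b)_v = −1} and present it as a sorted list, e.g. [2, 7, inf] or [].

Mod squares: a ≡ -690, b ≡ -323. Check v ∈ {∞, 2, 3, 5, 7, 17, 19, 23}.
v=17: a=17^2·(≡5), b=17^1·(≡15) mod 17; (5|17)=-1, (15|17)=+1; (−1)^{2·1·8}·(-1)^1·(+1)^2 = -1.
v=19: a=19^2·(≡10), b=19^1·(≡12) mod 19; (10|19)=-1, (12|19)=-1; (−1)^{2·1·9}·(-1)^1·(-1)^2 = -1.
v=5: a=5^1·(≡2), b=5^-2·(≡2) mod 5; (2|5)=-1, (2|5)=-1; (−1)^{1·-2·2}·(-1)^-2·(-1)^1 = -1.
v=7: a=7^0·(≡5), b=7^2·(≡3) mod 7; (5|7)=-1, (3|7)=-1; (−1)^{0·2·3}·(-1)^2·(-1)^0 = +1.
v=∞: -690 < 0 and -323 < 0  ⇒  (a,b)_∞ = -1.
v=2: v_2(a)=1, v_2(b)=-2; units ≡ 7, 5 (mod 8); ε·ε+αω+βω = 1·0+1·1+-2·0 ≡ 1  ⇒  (a,b)_2 = -1.
v=3: a=3^-1·(≡1), b=3^0·(≡1) mod 3; (1|3)=+1, (1|3)=+1; (−1)^{-1·0·1}·(+1)^0·(+1)^-1 = +1.
v=23: a=23^1·(≡12), b=23^0·(≡14) mod 23; (12|23)=+1, (14|23)=-1; (−1)^{1·0·11}·(+1)^0·(-1)^1 = -1.
(-690, -323 / ℚ) ramifies at {2, 5, 17, 19, 23, ∞}: a division algebra.

[2, 5, 17, 19, 23, inf]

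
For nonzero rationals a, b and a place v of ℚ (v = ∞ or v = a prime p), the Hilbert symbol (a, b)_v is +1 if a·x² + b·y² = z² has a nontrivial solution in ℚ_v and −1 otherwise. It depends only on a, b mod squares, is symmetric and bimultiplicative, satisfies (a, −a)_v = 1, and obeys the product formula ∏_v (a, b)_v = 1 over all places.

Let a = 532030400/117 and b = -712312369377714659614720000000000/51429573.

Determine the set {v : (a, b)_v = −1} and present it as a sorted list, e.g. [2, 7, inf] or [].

[11, 13, 37, 43]

Mod squares: a ≡ 4322747, b ≡ -9139. Check v ∈ {∞, 2, 3, 5, 11, 13, 17, 19, 37, 43}.
v=∞: 4322747 > 0 and -9139 < 0  ⇒  (a,b)_∞ = +1.
v=19: a=19^1·(≡9), b=19^3·(≡18) mod 19; (9|19)=+1, (18|19)=-1; (−1)^{1·3·9}·(+1)^3·(-1)^1 = +1.
v=13: a=13^-1·(≡2), b=13^-3·(≡4) mod 13; (2|13)=-1, (4|13)=+1; (−1)^{-1·-3·6}·(-1)^-3·(+1)^-1 = -1.
v=43: a=43^1·(≡16), b=43^4·(≡28) mod 43; (16|43)=+1, (28|43)=-1; (−1)^{1·4·21}·(+1)^4·(-1)^1 = -1.
v=37: a=37^1·(≡31), b=37^3·(≡33) mod 37; (31|37)=-1, (33|37)=+1; (−1)^{1·3·18}·(-1)^3·(+1)^1 = -1.
v=11: a=11^1·(≡7), b=11^4·(≡6) mod 11; (7|11)=-1, (6|11)=-1; (−1)^{1·4·5}·(-1)^4·(-1)^1 = -1.
v=5: a=5^2·(≡3), b=5^10·(≡4) mod 5; (3|5)=-1, (4|5)=+1; (−1)^{2·10·2}·(-1)^10·(+1)^2 = +1.
v=3: a=3^-2·(≡2), b=3^-4·(≡2) mod 3; (2|3)=-1, (2|3)=-1; (−1)^{-2·-4·1}·(-1)^-4·(-1)^-2 = +1.
v=17: a=17^0·(≡1), b=17^-2·(≡6) mod 17; (1|17)=+1, (6|17)=-1; (−1)^{0·-2·8}·(+1)^-2·(-1)^0 = +1.
v=2: v_2(a)=6, v_2(b)=22; units ≡ 3, 5 (mod 8); ε·ε+αω+βω = 1·0+6·1+22·1 ≡ 0  ⇒  (a,b)_2 = +1.
(4322747, -9139 / ℚ) ramifies at {11, 13, 37, 43}: a division algebra.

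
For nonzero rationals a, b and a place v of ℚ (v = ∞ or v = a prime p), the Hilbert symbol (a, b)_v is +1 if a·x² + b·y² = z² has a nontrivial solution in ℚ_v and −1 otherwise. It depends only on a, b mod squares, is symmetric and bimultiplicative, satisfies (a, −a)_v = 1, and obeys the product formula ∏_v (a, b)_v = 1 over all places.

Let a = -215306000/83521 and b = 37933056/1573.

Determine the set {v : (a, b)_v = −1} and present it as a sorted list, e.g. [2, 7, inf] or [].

(a, b) ≡ (-65, 273) mod (ℚ^×)²; places V = {2, 3, 5, 7, 11, 13, 17, ∞}.
(a,b)_11: α=0, u≡4; β=-2, v≡9 (mod 11); (4|11)=+1, (9|11)=+1; sign (−1)^0·+1^-2·+1^0 = +1.
(a,b)_7: α=2, u≡3; β=3, v≡4 (mod 7); (3|7)=-1, (4|7)=+1; sign (−1)^0·-1^3·+1^2 = -1.
(a,b)_2: α=4, β=12; u≡7, v≡1 (mod 8); ε(u)ε(v)=1·0, αω(v)=4·0, βω(u)=12·0; sum ≡ 0  ⇒  +1.
(a,b)_17: α=-4, u≡3; β=0, v≡8 (mod 17); (3|17)=-1, (8|17)=+1; sign (−1)^0·-1^0·+1^-4 = +1.
(a,b)_∞: sgn(-65)=−, sgn(273)=+, so +1.
(a,b)_5: α=3, u≡2; β=0, v≡2 (mod 5); (2|5)=-1, (2|5)=-1; sign (−1)^0·-1^0·-1^3 = -1.
(a,b)_13: α=3, u≡8; β=-1, v≡11 (mod 13); (8|13)=-1, (11|13)=-1; sign (−1)^0·-1^-1·-1^3 = +1.
(a,b)_3: α=0, u≡1; β=3, v≡1 (mod 3); (1|3)=+1, (1|3)=+1; sign (−1)^0·+1^3·+1^0 = +1.
(-65, 273 / ℚ) ramifies at {5, 7}: a division algebra.

[5, 7]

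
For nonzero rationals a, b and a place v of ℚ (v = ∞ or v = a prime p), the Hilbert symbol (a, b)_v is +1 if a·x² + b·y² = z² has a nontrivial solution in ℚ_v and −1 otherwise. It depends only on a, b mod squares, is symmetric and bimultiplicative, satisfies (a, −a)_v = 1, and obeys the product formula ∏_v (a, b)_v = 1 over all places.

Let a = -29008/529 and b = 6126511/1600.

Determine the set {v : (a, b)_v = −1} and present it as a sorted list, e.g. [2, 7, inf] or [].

Mod squares: a ≡ -37, b ≡ 21199. Check v ∈ {∞, 2, 5, 7, 17, 23, 29, 37, 43}.
v=∞: -37 < 0 and 21199 > 0  ⇒  (a,b)_∞ = +1.
v=5: a=5^0·(≡3), b=5^-2·(≡4) mod 5; (3|5)=-1, (4|5)=+1; (−1)^{0·-2·2}·(-1)^-2·(+1)^0 = +1.
v=17: a=17^0·(≡14), b=17^3·(≡3) mod 17; (14|17)=-1, (3|17)=-1; (−1)^{0·3·8}·(-1)^3·(-1)^0 = -1.
v=43: a=43^0·(≡41), b=43^1·(≡2) mod 43; (41|43)=+1, (2|43)=-1; (−1)^{0·1·21}·(+1)^1·(-1)^0 = +1.
v=37: a=37^1·(≡33), b=37^0·(≡18) mod 37; (33|37)=+1, (18|37)=-1; (−1)^{1·0·18}·(+1)^0·(-1)^1 = -1.
v=7: a=7^2·(≡6), b=7^0·(≡5) mod 7; (6|7)=-1, (5|7)=-1; (−1)^{2·0·3}·(-1)^0·(-1)^2 = +1.
v=2: v_2(a)=4, v_2(b)=-6; units ≡ 3, 7 (mod 8); ε·ε+αω+βω = 1·1+4·0+-6·1 ≡ 1  ⇒  (a,b)_2 = -1.
v=23: a=23^-2·(≡18), b=23^0·(≡16) mod 23; (18|23)=+1, (16|23)=+1; (−1)^{-2·0·11}·(+1)^0·(+1)^-2 = +1.
v=29: a=29^0·(≡3), b=29^1·(≡22) mod 29; (3|29)=-1, (22|29)=+1; (−1)^{0·1·14}·(-1)^1·(+1)^0 = -1.
|Ram(-37, 21199)| = 4, even; anisotropic at {2, 17, 29, 37}.

[2, 17, 29, 37]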